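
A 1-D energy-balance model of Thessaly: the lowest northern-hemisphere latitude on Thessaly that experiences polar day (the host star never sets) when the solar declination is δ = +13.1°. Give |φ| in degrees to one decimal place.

|φ| = 76.9°

Polar day requires cos H₀ = −tan φ tan δ ≤ −1, i.e. tan φ tan δ ≥ 1.
The boundary is |tan φ| · |tan δ| = 1, so |φ| = 90° − |δ| = 90° − 13.1° = 76.9° in the northern hemisphere.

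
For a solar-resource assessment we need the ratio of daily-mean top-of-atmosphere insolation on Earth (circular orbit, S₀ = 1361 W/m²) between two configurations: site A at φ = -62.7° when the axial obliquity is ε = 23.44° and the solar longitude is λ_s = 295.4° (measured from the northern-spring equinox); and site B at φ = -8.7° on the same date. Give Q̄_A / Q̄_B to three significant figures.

Q̄_A / Q̄_B ≈ 1.05

— Configuration A (φ=-62.7°):
Solar declination: sin δ = sin ε · sin λ_s = sin 23.44° × sin 295.4° = -0.35934, so δ = -21.059°.
cos H₀ = −tan(-62.7°) tan(-21.059°) = -0.7460, H₀ = 2.4129 rad.
Bracket: H₀ sin φ sin δ + cos φ cos δ sin H₀ = 2.4129×-0.88862×-0.35934 + 0.45865×0.93321×0.66591 = 0.770479 + 0.285021 = 1.055500.
Q̄ = (S₀/π) × [bracket] = (1361/π) × 1.055500 = 457.26 W/m².
— Configuration B (φ=-8.7°):
cos H₀ = −tan(-8.7°) tan(-21.059°) = -0.0589, H₀ = 1.6298 rad.
Bracket: H₀ sin φ sin δ + cos φ cos δ sin H₀ = 1.6298×-0.15126×-0.35934 + 0.98849×0.93321×0.99826 = 0.088586 + 0.920864 = 1.009450.
Q̄ = (S₀/π) × [bracket] = (1361/π) × 1.009450 = 437.31 W/m².
Ratio Q̄_A / Q̄_B = 457.26 / 437.31 = 1.046.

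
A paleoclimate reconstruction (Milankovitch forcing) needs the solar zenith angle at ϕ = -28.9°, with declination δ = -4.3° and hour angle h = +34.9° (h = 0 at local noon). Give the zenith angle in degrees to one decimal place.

cos θ_z = sin ϕ sin δ + cos ϕ cos δ cos h = 0.036236 + 0.715993 = 0.752229.
θ_z = arccos(0.752229) = 41.2°.

θ_z = 41.2°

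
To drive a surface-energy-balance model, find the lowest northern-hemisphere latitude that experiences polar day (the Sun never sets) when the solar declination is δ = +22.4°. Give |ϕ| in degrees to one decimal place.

|ϕ| = 67.6°

Polar day requires cos h₀ = −tan ϕ tan δ ≤ −1, i.e. tan ϕ tan δ ≥ 1.
The boundary is |tan ϕ| · |tan δ| = 1, so |ϕ| = 90° − |δ| = 90° − 22.4° = 67.6° in the northern hemisphere.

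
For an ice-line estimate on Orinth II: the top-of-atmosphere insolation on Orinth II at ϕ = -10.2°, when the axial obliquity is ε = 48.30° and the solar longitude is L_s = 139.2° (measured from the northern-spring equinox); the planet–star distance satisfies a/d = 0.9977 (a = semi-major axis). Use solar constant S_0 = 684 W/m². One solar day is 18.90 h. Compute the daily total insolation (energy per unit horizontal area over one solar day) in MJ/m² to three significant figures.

Solar declination: sin δ = sin ε · sin L_s = sin 48.30° × sin 139.2° = 0.48787, so δ = +29.201°.
cos h₀ = −tan(-10.2°) tan(+29.201°) = 0.1006, h₀ = 1.4701 rad.
Bracket: h₀ sin ϕ sin δ + cos ϕ cos δ sin h₀ = 1.4701×-0.17708×0.48787 + 0.98420×0.87292×0.99493 = -0.127005 + 0.854772 = 0.727767.
Inverse-square distance factor (a/d)² = 0.9977² = 0.995405.
Q̄ = (S_0/π) × 0.995405 × [bracket] = (684/π) × 0.995405 × 0.727767 = 157.72 W/m².
Daily total = Q̄ × 18.90 h × 3600 s/h = 157.72 × 18.90 × 3600 / 10⁶ = 10.73 MJ/m².

10.7 MJ/m²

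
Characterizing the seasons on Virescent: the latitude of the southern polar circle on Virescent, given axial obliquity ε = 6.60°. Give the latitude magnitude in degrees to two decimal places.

83.40°

The polar circle is the lowest latitude that experiences at least one full rotation of continuous darkness at the northern-summer solstice; it lies at |ϕ| = 90° − ε = 90° − 6.60° = 83.40°.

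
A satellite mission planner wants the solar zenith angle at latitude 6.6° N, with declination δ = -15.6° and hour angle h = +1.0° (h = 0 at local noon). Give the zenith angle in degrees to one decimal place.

cos θ_z = sin φ sin δ + cos φ cos δ cos h = -0.030909 + 0.956634 = 0.925725.
θ_z = arccos(0.925725) = 22.2°.

θ_z = 22.2°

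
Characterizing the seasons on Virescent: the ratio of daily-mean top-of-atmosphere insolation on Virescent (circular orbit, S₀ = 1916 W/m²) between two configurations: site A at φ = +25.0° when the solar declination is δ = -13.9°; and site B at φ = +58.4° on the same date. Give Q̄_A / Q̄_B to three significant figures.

— Configuration A (φ=+25.0°):
cos H₀ = −tan(+25.0°) tan(-13.900°) = 0.1154, H₀ = 1.4551 rad.
Bracket: H₀ sin φ sin δ + cos φ cos δ sin H₀ = 1.4551×0.42262×-0.24023 + 0.90631×0.97072×0.99332 = -0.147730 + 0.873896 = 0.726166.
Q̄ = (S₀/π) × [bracket] = (1916/π) × 0.726166 = 442.88 W/m².
— Configuration B (φ=+58.4°):
cos H₀ = −tan(+58.4°) tan(-13.900°) = 0.4023, H₀ = 1.1568 rad.
Bracket: H₀ sin φ sin δ + cos φ cos δ sin H₀ = 1.1568×0.85173×-0.24023 + 0.52399×0.97072×0.91552 = -0.236694 + 0.465677 = 0.228983.
Q̄ = (S₀/π) × [bracket] = (1916/π) × 0.228983 = 139.65 W/m².
Ratio Q̄_A / Q̄_B = 442.88 / 139.65 = 3.171.

Q̄_A / Q̄_B ≈ 3.17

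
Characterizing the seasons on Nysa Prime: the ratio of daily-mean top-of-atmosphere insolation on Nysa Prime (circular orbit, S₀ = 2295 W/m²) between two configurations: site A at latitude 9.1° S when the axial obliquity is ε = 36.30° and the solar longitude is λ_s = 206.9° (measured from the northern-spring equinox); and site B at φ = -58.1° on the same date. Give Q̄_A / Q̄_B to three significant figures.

— Configuration A (φ=-9.1°):
Solar declination: sin δ = sin ε · sin λ_s = sin 36.30° × sin 206.9° = -0.26785, so δ = -15.536°.
cos H₀ = −tan(-9.1°) tan(-15.536°) = -0.0445, H₀ = 1.6153 rad.
Bracket: H₀ sin φ sin δ + cos φ cos δ sin H₀ = 1.6153×-0.15816×-0.26785 + 0.98741×0.96346×0.99901 = 0.068429 + 0.950388 = 1.018817.
Q̄ = (S₀/π) × [bracket] = (2295/π) × 1.018817 = 744.27 W/m².
— Configuration B (φ=-58.1°):
cos H₀ = −tan(-58.1°) tan(-15.536°) = -0.4466, H₀ = 2.0338 rad.
Bracket: H₀ sin φ sin δ + cos φ cos δ sin H₀ = 2.0338×-0.84897×-0.26785 + 0.52844×0.96346×0.89472 = 0.462479 + 0.455530 = 0.918009.
Q̄ = (S₀/π) × [bracket] = (2295/π) × 0.918009 = 670.63 W/m².
Ratio Q̄_A / Q̄_B = 744.27 / 670.63 = 1.110.

Q̄_A / Q̄_B ≈ 1.11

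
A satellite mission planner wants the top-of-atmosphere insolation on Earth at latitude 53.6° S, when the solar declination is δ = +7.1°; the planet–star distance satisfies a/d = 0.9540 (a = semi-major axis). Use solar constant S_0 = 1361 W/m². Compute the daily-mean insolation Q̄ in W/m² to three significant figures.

Q̄ ≈ 174 W/m²

cos h₀ = −tan(-53.6°) tan(+7.100°) = 0.1689, h₀ = 1.4010 rad.
Bracket: h₀ sin ϕ sin δ + cos ϕ cos δ sin h₀ = 1.4010×-0.80489×0.12360 + 0.59342×0.99233×0.98563 = -0.139378 + 0.580406 = 0.441028.
Inverse-square distance factor (a/d)² = 0.9540² = 0.910116.
Q̄ = (S_0/π) × 0.910116 × [bracket] = (1361/π) × 0.910116 × 0.441028 = 173.9 W/m².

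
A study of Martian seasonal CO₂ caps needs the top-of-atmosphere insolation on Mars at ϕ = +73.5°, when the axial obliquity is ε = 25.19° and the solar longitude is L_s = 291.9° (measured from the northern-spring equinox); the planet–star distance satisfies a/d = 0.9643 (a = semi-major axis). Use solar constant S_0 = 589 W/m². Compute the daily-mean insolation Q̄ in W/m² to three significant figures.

Q̄ ≈ 0.00 W/m²

Solar declination: sin δ = sin ε · sin L_s = sin 25.19° × sin 291.9° = -0.39491, so δ = -23.260°.
cos h₀ = −tan(+73.5°) tan(-23.260°) = 1.4511 ≥ 1 ⇒ polar night, h₀ = 0 and Q̄ = 0.
Inverse-square distance factor (a/d)² = 0.9643² = 0.929874.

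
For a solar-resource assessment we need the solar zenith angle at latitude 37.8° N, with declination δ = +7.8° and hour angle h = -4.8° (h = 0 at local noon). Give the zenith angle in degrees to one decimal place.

θ_z = 30.3°

cos θ_z = sin φ sin δ + cos φ cos δ cos h = 0.083181 + 0.780099 = 0.863280.
θ_z = arccos(0.863280) = 30.3°.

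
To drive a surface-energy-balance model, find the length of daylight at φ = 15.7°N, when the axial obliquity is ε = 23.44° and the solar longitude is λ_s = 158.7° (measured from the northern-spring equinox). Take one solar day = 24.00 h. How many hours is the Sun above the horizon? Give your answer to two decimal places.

Solar declination: sin δ = sin ε · sin λ_s = sin 23.44° × sin 158.7° = 0.14450, so δ = +8.308°.
cos H₀ = −tan φ · tan δ = −tan(+15.7°) × tan(+8.308°) = -0.0410, so H₀ = 1.6119 rad = 92.35°.
Daylight = 2H₀/(2π) × 24.00 h = (1.6119/π) × 24.00 = 12.31 h.

12.31 h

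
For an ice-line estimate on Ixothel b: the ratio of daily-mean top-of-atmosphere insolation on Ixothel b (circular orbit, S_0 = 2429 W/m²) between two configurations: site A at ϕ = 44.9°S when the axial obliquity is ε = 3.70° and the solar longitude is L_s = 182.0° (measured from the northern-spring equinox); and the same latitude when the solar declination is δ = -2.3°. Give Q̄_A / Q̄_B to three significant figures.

— Configuration A (ϕ=-44.9°):
Solar declination: sin δ = sin ε · sin L_s = sin 3.70° × sin 182.0° = -0.00225, so δ = -0.129°.
cos h₀ = −tan(-44.9°) tan(-0.129°) = -0.0022, h₀ = 1.5730 rad.
Bracket: h₀ sin ϕ sin δ + cos ϕ cos δ sin h₀ = 1.5730×-0.70587×-0.00225 + 0.70834×1.00000×1.00000 = 0.002498 + 0.708340 = 0.710838.
Q̄ = (S_0/π) × [bracket] = (2429/π) × 0.710838 = 549.60 W/m².
— Configuration B (ϕ=-44.9°):
cos h₀ = −tan(-44.9°) tan(-2.300°) = -0.0400, h₀ = 1.6108 rad.
Bracket: h₀ sin ϕ sin δ + cos ϕ cos δ sin h₀ = 1.6108×-0.70587×-0.04013 + 0.70834×0.99919×0.99920 = 0.045628 + 0.707200 = 0.752828.
Q̄ = (S_0/π) × [bracket] = (2429/π) × 0.752828 = 582.07 W/m².
Ratio Q̄_A / Q̄_B = 549.60 / 582.07 = 0.9442.

Q̄_A / Q̄_B ≈ 0.944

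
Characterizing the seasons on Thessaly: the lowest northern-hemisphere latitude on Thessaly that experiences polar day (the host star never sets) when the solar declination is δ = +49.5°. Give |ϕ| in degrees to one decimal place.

Polar day requires cos h₀ = −tan ϕ tan δ ≤ −1, i.e. tan ϕ tan δ ≥ 1.
The boundary is |tan ϕ| · |tan δ| = 1, so |ϕ| = 90° − |δ| = 90° − 49.5° = 40.5° in the northern hemisphere.

|ϕ| = 40.5°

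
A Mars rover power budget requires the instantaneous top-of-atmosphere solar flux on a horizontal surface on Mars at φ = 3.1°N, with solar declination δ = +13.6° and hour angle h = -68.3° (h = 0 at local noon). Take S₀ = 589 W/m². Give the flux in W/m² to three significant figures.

219 W/m²

cos θ_z = sin φ sin δ + cos φ cos δ cos h = 0.012716 + 0.358854 = 0.371570.
Flux = S₀ · cos θ_z = 589 × 0.371570 = 218.9 W/m².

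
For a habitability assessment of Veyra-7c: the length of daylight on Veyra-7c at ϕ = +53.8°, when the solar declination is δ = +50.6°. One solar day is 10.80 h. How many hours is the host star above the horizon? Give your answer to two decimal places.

Sunrise equation: cos h₀ = −tan ϕ · tan δ = -1.6634 ≤ −1, so the host star never sets (polar day) and h₀ = π.
Daylight = 2h₀/(2π) × 10.80 h = (3.1416/π) × 10.80 = 10.80 h.

10.80 h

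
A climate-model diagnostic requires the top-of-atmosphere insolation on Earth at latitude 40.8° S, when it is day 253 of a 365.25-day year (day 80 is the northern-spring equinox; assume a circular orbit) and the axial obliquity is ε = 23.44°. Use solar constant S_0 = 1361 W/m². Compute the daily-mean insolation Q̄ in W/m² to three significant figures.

Solar longitude: L_s = 360° × (253 − 80)/365.25 = 170.513°.
sin δ = sin 23.44° × sin 170.513° = 0.06556, so δ = +3.759°.
cos h₀ = −tan(-40.8°) tan(+3.759°) = 0.0567, h₀ = 1.5141 rad.
Bracket: h₀ sin ϕ sin δ + cos ϕ cos δ sin h₀ = 1.5141×-0.65342×0.06556 + 0.75700×0.99785×0.99839 = -0.064861 + 0.754156 = 0.689295.
Q̄ = (S_0/π) × [bracket] = (1361/π) × 0.689295 = 298.6 W/m².

Q̄ ≈ 299 W/m²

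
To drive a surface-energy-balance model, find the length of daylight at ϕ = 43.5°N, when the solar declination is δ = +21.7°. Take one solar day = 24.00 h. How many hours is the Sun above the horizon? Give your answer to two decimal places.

14.96 h

cos h₀ = −tan ϕ · tan δ = −tan(+43.5°) × tan(+21.700°) = -0.3776, so h₀ = 1.9580 rad = 112.19°.
Daylight = 2h₀/(2π) × 24.00 h = (1.9580/π) × 24.00 = 14.96 h.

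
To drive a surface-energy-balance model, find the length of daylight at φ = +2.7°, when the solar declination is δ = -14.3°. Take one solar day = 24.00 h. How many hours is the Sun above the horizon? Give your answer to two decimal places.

11.91 h

cos H₀ = −tan φ · tan δ = −tan(+2.7°) × tan(-14.300°) = 0.0120, so H₀ = 1.5588 rad = 89.31°.
Daylight = 2H₀/(2π) × 24.00 h = (1.5588/π) × 24.00 = 11.91 h.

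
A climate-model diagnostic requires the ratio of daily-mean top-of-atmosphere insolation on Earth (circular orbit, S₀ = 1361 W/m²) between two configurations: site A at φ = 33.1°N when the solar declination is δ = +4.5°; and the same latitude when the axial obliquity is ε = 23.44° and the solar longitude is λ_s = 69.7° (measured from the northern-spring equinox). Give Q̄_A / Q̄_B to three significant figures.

Q̄_A / Q̄_B ≈ 0.804

— Configuration A (φ=+33.1°):
cos H₀ = −tan(+33.1°) tan(+4.500°) = -0.0513, H₀ = 1.6221 rad.
Bracket: H₀ sin φ sin δ + cos φ cos δ sin H₀ = 1.6221×0.54610×0.07846 + 0.83772×0.99692×0.99868 = 0.069502 + 0.834037 = 0.903539.
Q̄ = (S₀/π) × [bracket] = (1361/π) × 0.903539 = 391.43 W/m².
— Configuration B (φ=+33.1°):
Solar declination: sin δ = sin ε · sin λ_s = sin 23.44° × sin 69.7° = 0.37308, so δ = +21.906°.
cos H₀ = −tan(+33.1°) tan(+21.906°) = -0.2621, H₀ = 1.8360 rad.
Bracket: H₀ sin φ sin δ + cos φ cos δ sin H₀ = 1.8360×0.54610×0.37308 + 0.83772×0.92780×0.96503 = 0.374065 + 0.750057 = 1.124122.
Q̄ = (S₀/π) × [bracket] = (1361/π) × 1.124122 = 486.99 W/m².
Ratio Q̄_A / Q̄_B = 391.43 / 486.99 = 0.8038.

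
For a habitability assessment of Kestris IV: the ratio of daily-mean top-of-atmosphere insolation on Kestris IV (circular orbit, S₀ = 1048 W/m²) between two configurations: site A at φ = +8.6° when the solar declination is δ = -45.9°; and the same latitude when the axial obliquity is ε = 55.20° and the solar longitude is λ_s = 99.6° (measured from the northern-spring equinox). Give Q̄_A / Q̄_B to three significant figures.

Q̄_A / Q̄_B ≈ 0.674

— Configuration A (φ=+8.6°):
cos H₀ = −tan(+8.6°) tan(-45.900°) = 0.1561, H₀ = 1.4141 rad.
Bracket: H₀ sin φ sin δ + cos φ cos δ sin H₀ = 1.4141×0.14954×-0.71813 + 0.98876×0.69591×0.98775 = -0.151859 + 0.679659 = 0.527800.
Q̄ = (S₀/π) × [bracket] = (1048/π) × 0.527800 = 176.07 W/m².
— Configuration B (φ=+8.6°):
Solar declination: sin δ = sin ε · sin λ_s = sin 55.20° × sin 99.6° = 0.80965, so δ = +54.062°.
cos H₀ = −tan(+8.6°) tan(+54.062°) = -0.2086, H₀ = 1.7810 rad.
Bracket: H₀ sin φ sin δ + cos φ cos δ sin H₀ = 1.7810×0.14954×0.80965 + 0.98876×0.58691×0.97799 = 0.215635 + 0.567540 = 0.783175.
Q̄ = (S₀/π) × [bracket] = (1048/π) × 0.783175 = 261.26 W/m².
Ratio Q̄_A / Q̄_B = 176.07 / 261.26 = 0.6739.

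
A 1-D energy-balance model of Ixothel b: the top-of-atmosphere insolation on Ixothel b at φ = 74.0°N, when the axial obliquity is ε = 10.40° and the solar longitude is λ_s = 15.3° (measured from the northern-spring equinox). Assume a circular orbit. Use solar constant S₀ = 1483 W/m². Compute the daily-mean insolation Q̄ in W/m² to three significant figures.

Q̄ ≈ 166 W/m²

Solar declination: sin δ = sin ε · sin λ_s = sin 10.40° × sin 15.3° = 0.04763, so δ = +2.730°.
cos H₀ = −tan(+74.0°) tan(+2.730°) = -0.1663, H₀ = 1.7379 rad.
Bracket: H₀ sin φ sin δ + cos φ cos δ sin H₀ = 1.7379×0.96126×0.04763 + 0.27564×0.99886×0.98607 = 0.079569 + 0.271490 = 0.351059.
Q̄ = (S₀/π) × [bracket] = (1483/π) × 0.351059 = 165.7 W/m².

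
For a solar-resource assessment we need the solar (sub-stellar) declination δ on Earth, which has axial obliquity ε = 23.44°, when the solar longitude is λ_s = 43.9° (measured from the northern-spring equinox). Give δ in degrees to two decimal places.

sin δ = sin ε · sin λ_s = sin 23.44° × sin 43.9° = 0.275827.
δ = arcsin(0.275827) = +16.01°.

δ = +16.01°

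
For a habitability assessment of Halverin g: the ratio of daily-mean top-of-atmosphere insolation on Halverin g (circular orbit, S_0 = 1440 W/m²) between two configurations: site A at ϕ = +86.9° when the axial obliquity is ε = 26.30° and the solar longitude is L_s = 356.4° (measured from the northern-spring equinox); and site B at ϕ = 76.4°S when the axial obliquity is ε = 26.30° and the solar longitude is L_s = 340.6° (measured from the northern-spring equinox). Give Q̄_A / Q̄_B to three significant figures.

Q̄_A / Q̄_B ≈ 0.0353

— Configuration A (ϕ=+86.9°):
Solar declination: sin δ = sin ε · sin L_s = sin 26.30° × sin 356.4° = -0.02782, so δ = -1.594°.
cos h₀ = −tan(+86.9°) tan(-1.594°) = 0.5139, h₀ = 1.0311 rad.
Bracket: h₀ sin ϕ sin δ + cos ϕ cos δ sin h₀ = 1.0311×0.99854×-0.02782 + 0.05408×0.99961×0.85785 = -0.028643 + 0.046374 = 0.017731.
Q̄ = (S_0/π) × [bracket] = (1440/π) × 0.017731 = 8.1273 W/m².
— Configuration B (ϕ=-76.4°):
Solar declination: sin δ = sin ε · sin L_s = sin 26.30° × sin 340.6° = -0.14717, so δ = -8.463°.
cos h₀ = −tan(-76.4°) tan(-8.463°) = -0.6150, h₀ = 2.2332 rad.
Bracket: h₀ sin ϕ sin δ + cos ϕ cos δ sin h₀ = 2.2332×-0.97196×-0.14717 + 0.23514×0.98911×0.78850 = 0.319444 + 0.183389 = 0.502833.
Q̄ = (S_0/π) × [bracket] = (1440/π) × 0.502833 = 230.48 W/m².
Ratio Q̄_A / Q̄_B = 8.1273 / 230.48 = 0.03526.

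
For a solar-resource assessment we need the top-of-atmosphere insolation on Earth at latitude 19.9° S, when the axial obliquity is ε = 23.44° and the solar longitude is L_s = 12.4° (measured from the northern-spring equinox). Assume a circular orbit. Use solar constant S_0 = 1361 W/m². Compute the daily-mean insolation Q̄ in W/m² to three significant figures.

Solar declination: sin δ = sin ε · sin L_s = sin 23.44° × sin 12.4° = 0.08542, so δ = +4.900°.
cos h₀ = −tan(-19.9°) tan(+4.900°) = 0.0310, h₀ = 1.5398 rad.
Bracket: h₀ sin ϕ sin δ + cos ϕ cos δ sin h₀ = 1.5398×-0.34038×0.08542 + 0.94029×0.99635×0.99952 = -0.044770 + 0.936408 = 0.891638.
Q̄ = (S_0/π) × [bracket] = (1361/π) × 0.891638 = 386.3 W/m².

Q̄ ≈ 386 W/m²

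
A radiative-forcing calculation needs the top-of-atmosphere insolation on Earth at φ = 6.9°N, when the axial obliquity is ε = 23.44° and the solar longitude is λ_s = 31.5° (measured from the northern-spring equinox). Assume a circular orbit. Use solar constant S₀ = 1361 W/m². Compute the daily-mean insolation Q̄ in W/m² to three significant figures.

Solar declination: sin δ = sin ε · sin λ_s = sin 23.44° × sin 31.5° = 0.20784, so δ = +11.996°.
cos H₀ = −tan(+6.9°) tan(+11.996°) = -0.0257, H₀ = 1.5965 rad.
Bracket: H₀ sin φ sin δ + cos φ cos δ sin H₀ = 1.5965×0.12014×0.20784 + 0.99276×0.97816×0.99967 = 0.039864 + 0.970758 = 1.010622.
Q̄ = (S₀/π) × [bracket] = (1361/π) × 1.010622 = 437.8 W/m².

Q̄ ≈ 438 W/m²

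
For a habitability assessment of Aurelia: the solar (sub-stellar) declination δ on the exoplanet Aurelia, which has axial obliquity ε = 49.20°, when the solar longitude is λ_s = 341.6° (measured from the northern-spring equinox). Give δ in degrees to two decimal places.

sin δ = sin ε · sin λ_s = sin 49.20° × sin 341.6° = -0.238945.
δ = arcsin(-0.238945) = -13.82°.

δ = -13.82°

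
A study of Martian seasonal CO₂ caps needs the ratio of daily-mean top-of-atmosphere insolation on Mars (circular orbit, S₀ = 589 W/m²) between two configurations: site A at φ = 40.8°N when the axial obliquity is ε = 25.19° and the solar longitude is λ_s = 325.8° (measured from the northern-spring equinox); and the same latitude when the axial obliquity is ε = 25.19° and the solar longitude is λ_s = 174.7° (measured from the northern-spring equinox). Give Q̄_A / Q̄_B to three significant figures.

Q̄_A / Q̄_B ≈ 0.635

— Configuration A (φ=+40.8°):
Solar declination: sin δ = sin ε · sin λ_s = sin 25.19° × sin 325.8° = -0.23923, so δ = -13.841°.
cos H₀ = −tan(+40.8°) tan(-13.841°) = 0.2127, H₀ = 1.3565 rad.
Bracket: H₀ sin φ sin δ + cos φ cos δ sin H₀ = 1.3565×0.65342×-0.23923 + 0.75700×0.97096×0.97712 = -0.212045 + 0.718200 = 0.506155.
Q̄ = (S₀/π) × [bracket] = (589/π) × 0.506155 = 94.896 W/m².
— Configuration B (φ=+40.8°):
Solar declination: sin δ = sin ε · sin λ_s = sin 25.19° × sin 174.7° = 0.03931, so δ = +2.253°.
cos H₀ = −tan(+40.8°) tan(+2.253°) = -0.0340, H₀ = 1.6048 rad.
Bracket: H₀ sin φ sin δ + cos φ cos δ sin H₀ = 1.6048×0.65342×0.03931 + 0.75700×0.99923×0.99942 = 0.041221 + 0.755978 = 0.797199.
Q̄ = (S₀/π) × [bracket] = (589/π) × 0.797199 = 149.46 W/m².
Ratio Q̄_A / Q̄_B = 94.896 / 149.46 = 0.6349.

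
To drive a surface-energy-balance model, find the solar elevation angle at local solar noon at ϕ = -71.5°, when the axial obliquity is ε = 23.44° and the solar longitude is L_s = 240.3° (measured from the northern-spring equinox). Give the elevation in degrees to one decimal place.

Solar declination: sin δ = sin ε · sin L_s = sin 23.44° × sin 240.3° = -0.34553, so δ = -20.214°.
At local noon the hour angle is zero, so the zenith angle equals |ϕ − δ| = |-71.5° − (-20.214°)| = 51.286°.
Elevation = 90° − 51.286° = 38.7°.

38.7°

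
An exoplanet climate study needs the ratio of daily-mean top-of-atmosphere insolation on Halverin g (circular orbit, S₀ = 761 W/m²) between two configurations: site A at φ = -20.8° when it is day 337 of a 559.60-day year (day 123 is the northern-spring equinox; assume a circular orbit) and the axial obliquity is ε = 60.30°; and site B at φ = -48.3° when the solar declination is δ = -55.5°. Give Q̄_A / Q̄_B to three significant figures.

Q̄_A / Q̄_B ≈ 0.238

— Configuration A (φ=-20.8°):
Solar longitude: λ_s = 360° × (337 − 123)/559.60 = 137.670°.
sin δ = sin 60.30° × sin 137.670° = 0.58494, so δ = +35.799°.
cos H₀ = −tan(-20.8°) tan(+35.799°) = 0.2740, H₀ = 1.2933 rad.
Bracket: H₀ sin φ sin δ + cos φ cos δ sin H₀ = 1.2933×-0.35511×0.58494 + 0.93483×0.81108×0.96174 = -0.268642 + 0.729212 = 0.460570.
Q̄ = (S₀/π) × [bracket] = (761/π) × 0.460570 = 111.57 W/m².
— Configuration B (φ=-48.3°):
cos H₀ = −tan(-48.3°) tan(-55.500°) = -1.6331 ≤ −1 ⇒ polar day, H₀ = π.
Bracket: H₀ sin φ sin δ + cos φ cos δ sin H₀ = 3.1416×-0.74664×-0.82413 + 0.66523×0.56641×0.00000 = 1.933116 + 0.000000 = 1.933116.
Q̄ = (S₀/π) × [bracket] = (761/π) × 1.933116 = 468.27 W/m².
Ratio Q̄_A / Q̄_B = 111.57 / 468.27 = 0.2383.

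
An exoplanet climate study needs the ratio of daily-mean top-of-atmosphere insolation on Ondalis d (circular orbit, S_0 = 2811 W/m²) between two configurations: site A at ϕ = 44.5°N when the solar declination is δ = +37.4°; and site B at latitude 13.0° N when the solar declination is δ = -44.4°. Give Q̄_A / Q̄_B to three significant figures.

— Configuration A (ϕ=+44.5°):
cos h₀ = −tan(+44.5°) tan(+37.400°) = -0.7513, h₀ = 2.4209 rad.
Bracket: h₀ sin ϕ sin δ + cos ϕ cos δ sin h₀ = 2.4209×0.70091×0.60738 + 0.71325×0.79441×0.65993 = 1.030622 + 0.373925 = 1.404547.
Q̄ = (S_0/π) × [bracket] = (2811/π) × 1.404547 = 1256.7 W/m².
— Configuration B (ϕ=+13.0°):
cos h₀ = −tan(+13.0°) tan(-44.400°) = 0.2261, h₀ = 1.3427 rad.
Bracket: h₀ sin ϕ sin δ + cos ϕ cos δ sin h₀ = 1.3427×0.22495×-0.69966 + 0.97437×0.71447×0.97411 = -0.211326 + 0.678135 = 0.466809.
Q̄ = (S_0/π) × [bracket] = (2811/π) × 0.466809 = 417.69 W/m².
Ratio Q̄_A / Q̄_B = 1256.7 / 417.69 = 3.009.

Q̄_A / Q̄_B ≈ 3.01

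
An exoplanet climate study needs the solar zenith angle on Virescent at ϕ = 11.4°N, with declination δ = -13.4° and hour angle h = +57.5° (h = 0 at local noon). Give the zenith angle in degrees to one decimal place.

θ_z = 62.2°

cos θ_z = sin ϕ sin δ + cos ϕ cos δ cos h = -0.045807 + 0.512360 = 0.466553.
θ_z = arccos(0.466553) = 62.2°.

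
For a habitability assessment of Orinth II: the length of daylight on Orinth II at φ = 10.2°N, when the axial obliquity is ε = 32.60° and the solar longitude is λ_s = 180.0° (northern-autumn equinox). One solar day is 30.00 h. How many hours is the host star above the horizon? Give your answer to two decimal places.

15.00 h

Solar declination: sin δ = sin ε · sin λ_s = sin 32.60° × sin 180.0° = 0.00000, so δ = +0.000°.
cos H₀ = −tan φ · tan δ = −tan(+10.2°) × tan(+0.000°) = -0.0000, so H₀ = 1.5708 rad = 90.00°.
Daylight = 2H₀/(2π) × 30.00 h = (1.5708/π) × 30.00 = 15.00 h.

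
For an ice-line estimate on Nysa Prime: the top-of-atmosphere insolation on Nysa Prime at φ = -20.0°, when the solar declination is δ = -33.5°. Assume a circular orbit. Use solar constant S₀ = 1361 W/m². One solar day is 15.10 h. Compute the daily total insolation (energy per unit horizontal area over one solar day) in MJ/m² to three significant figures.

26.0 MJ/m²

cos H₀ = −tan(-20.0°) tan(-33.500°) = -0.2409, H₀ = 1.8141 rad.
Bracket: H₀ sin φ sin δ + cos φ cos δ sin H₀ = 1.8141×-0.34202×-0.55194 + 0.93969×0.83389×0.97055 = 0.342456 + 0.760521 = 1.102977.
Q̄ = (S₀/π) × [bracket] = (1361/π) × 1.102977 = 477.83 W/m².
Daily total = Q̄ × 15.10 h × 3600 s/h = 477.83 × 15.10 × 3600 / 10⁶ = 25.97 MJ/m².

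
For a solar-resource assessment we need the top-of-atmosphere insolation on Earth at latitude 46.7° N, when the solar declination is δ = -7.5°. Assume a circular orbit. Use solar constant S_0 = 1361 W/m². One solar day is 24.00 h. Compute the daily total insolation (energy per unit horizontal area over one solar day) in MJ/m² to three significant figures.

cos h₀ = −tan(+46.7°) tan(-7.500°) = 0.1397, h₀ = 1.4306 rad.
Bracket: h₀ sin ϕ sin δ + cos ϕ cos δ sin h₀ = 1.4306×0.72777×-0.13053 + 0.68582×0.99144×0.99019 = -0.135901 + 0.673279 = 0.537378.
Q̄ = (S_0/π) × [bracket] = (1361/π) × 0.537378 = 232.80 W/m².
Daily total = Q̄ × 24.00 h × 3600 s/h = 232.80 × 24.00 × 3600 / 10⁶ = 20.11 MJ/m².

20.1 MJ/m²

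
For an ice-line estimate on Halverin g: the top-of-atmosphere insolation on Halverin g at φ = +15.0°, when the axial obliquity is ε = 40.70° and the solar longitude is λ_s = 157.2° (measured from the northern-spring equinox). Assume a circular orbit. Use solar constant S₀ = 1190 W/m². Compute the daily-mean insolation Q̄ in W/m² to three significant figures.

Q̄ ≈ 394 W/m²

Solar declination: sin δ = sin ε · sin λ_s = sin 40.70° × sin 157.2° = 0.25270, so δ = +14.637°.
cos H₀ = −tan(+15.0°) tan(+14.637°) = -0.0700, H₀ = 1.6408 rad.
Bracket: H₀ sin φ sin δ + cos φ cos δ sin H₀ = 1.6408×0.25882×0.25270 + 0.96593×0.96755×0.99755 = 0.107315 + 0.932296 = 1.039611.
Q̄ = (S₀/π) × [bracket] = (1190/π) × 1.039611 = 393.8 W/m².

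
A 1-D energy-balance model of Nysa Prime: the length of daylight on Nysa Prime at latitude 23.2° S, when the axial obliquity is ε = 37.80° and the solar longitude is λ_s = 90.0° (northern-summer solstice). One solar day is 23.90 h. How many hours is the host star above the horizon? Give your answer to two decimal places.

Solar declination: sin δ = sin ε · sin λ_s = sin 37.80° × sin 90.0° = 0.61291, so δ = +37.800°.
cos H₀ = −tan φ · tan δ = −tan(-23.2°) × tan(+37.800°) = 0.3325, so H₀ = 1.2319 rad = 70.58°.
Daylight = 2H₀/(2π) × 23.90 h = (1.2319/π) × 23.90 = 9.37 h.

9.37 h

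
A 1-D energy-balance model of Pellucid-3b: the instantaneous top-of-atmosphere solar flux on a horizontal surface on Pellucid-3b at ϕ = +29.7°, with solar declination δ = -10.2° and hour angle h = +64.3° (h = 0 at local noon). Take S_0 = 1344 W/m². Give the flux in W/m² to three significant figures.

380 W/m²

cos θ_z = sin ϕ sin δ + cos ϕ cos δ cos h = -0.087738 + 0.370737 = 0.282999.
Flux = S_0 · cos θ_z = 1344 × 0.282999 = 380.4 W/m².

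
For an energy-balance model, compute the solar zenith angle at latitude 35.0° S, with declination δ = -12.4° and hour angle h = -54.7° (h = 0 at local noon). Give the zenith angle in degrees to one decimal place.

cos θ_z = sin ϕ sin δ + cos ϕ cos δ cos h = 0.123167 + 0.462311 = 0.585478.
θ_z = arccos(0.585478) = 54.2°.

θ_z = 54.2°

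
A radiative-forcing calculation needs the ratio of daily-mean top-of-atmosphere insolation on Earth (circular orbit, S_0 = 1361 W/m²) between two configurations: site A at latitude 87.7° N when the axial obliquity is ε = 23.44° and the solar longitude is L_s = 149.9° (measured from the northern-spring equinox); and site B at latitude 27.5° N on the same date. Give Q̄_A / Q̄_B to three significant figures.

— Configuration A (ϕ=+87.7°):
Solar declination: sin δ = sin ε · sin L_s = sin 23.44° × sin 149.9° = 0.19950, so δ = +11.507°.
cos h₀ = −tan(+87.7°) tan(+11.507°) = -5.0689 ≤ −1 ⇒ polar day, h₀ = π.
Bracket: h₀ sin ϕ sin δ + cos ϕ cos δ sin h₀ = 3.1416×0.99919×0.19950 + 0.04013×0.97990×0.00000 = 0.626242 + 0.000000 = 0.626242.
Q̄ = (S_0/π) × [bracket] = (1361/π) × 0.626242 = 271.30 W/m².
— Configuration B (ϕ=+27.5°):
cos h₀ = −tan(+27.5°) tan(+11.507°) = -0.1060, h₀ = 1.6770 rad.
Bracket: h₀ sin ϕ sin δ + cos ϕ cos δ sin h₀ = 1.6770×0.46175×0.19950 + 0.88701×0.97990×0.99437 = 0.154484 + 0.864288 = 1.018772.
Q̄ = (S_0/π) × [bracket] = (1361/π) × 1.018772 = 441.35 W/m².
Ratio Q̄_A / Q̄_B = 271.30 / 441.35 = 0.6147.

Q̄_A / Q̄_B ≈ 0.615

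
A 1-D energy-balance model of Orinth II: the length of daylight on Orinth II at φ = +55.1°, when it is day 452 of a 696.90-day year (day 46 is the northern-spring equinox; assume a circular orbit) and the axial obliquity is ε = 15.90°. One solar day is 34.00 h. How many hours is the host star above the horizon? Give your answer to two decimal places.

Solar longitude: λ_s = 360° × (452 − 46)/696.90 = 209.729°.
sin δ = sin 15.90° × sin 209.729° = -0.13586, so δ = -7.808°.
cos H₀ = −tan φ · tan δ = −tan(+55.1°) × tan(-7.808°) = 0.1966, so H₀ = 1.3729 rad = 78.66°.
Daylight = 2H₀/(2π) × 34.00 h = (1.3729/π) × 34.00 = 14.86 h.

14.86 h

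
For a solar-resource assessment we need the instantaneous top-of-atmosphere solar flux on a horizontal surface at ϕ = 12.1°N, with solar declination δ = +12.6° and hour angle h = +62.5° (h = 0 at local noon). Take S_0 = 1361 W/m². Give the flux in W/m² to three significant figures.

cos θ_z = sin ϕ sin δ + cos ϕ cos δ cos h = 0.045727 + 0.440617 = 0.486344.
Flux = S_0 · cos θ_z = 1361 × 0.486344 = 661.9 W/m².

662 W/m²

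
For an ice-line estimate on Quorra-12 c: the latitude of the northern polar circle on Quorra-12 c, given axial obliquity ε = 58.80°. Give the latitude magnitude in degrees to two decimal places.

The polar circle is the lowest latitude that experiences at least one full rotation of continuous daylight at the northern-summer solstice; it lies at |φ| = 90° − ε = 90° − 58.80° = 31.20°.

31.20°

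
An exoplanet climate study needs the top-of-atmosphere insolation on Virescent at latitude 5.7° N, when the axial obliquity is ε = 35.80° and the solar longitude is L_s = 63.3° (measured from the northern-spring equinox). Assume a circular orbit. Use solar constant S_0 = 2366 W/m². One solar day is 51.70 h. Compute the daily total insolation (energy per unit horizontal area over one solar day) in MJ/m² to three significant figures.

131 MJ/m²

Solar declination: sin δ = sin ε · sin L_s = sin 35.80° × sin 63.3° = 0.52258, so δ = +31.506°.
cos h₀ = −tan(+5.7°) tan(+31.506°) = -0.0612, h₀ = 1.6320 rad.
Bracket: h₀ sin ϕ sin δ + cos ϕ cos δ sin h₀ = 1.6320×0.09932×0.52258 + 0.99506×0.85259×0.99813 = 0.084705 + 0.846792 = 0.931497.
Q̄ = (S_0/π) × [bracket] = (2366/π) × 0.931497 = 701.53 W/m².
Daily total = Q̄ × 51.70 h × 3600 s/h = 701.53 × 51.70 × 3600 / 10⁶ = 130.6 MJ/m².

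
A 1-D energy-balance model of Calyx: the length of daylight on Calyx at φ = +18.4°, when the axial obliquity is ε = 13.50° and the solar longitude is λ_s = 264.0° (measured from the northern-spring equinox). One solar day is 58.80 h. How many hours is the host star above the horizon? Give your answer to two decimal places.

Solar declination: sin δ = sin ε · sin λ_s = sin 13.50° × sin 264.0° = -0.23217, so δ = -13.425°.
cos H₀ = −tan φ · tan δ = −tan(+18.4°) × tan(-13.425°) = 0.0794, so H₀ = 1.4913 rad = 85.45°.
Daylight = 2H₀/(2π) × 58.80 h = (1.4913/π) × 58.80 = 27.91 h.

27.91 h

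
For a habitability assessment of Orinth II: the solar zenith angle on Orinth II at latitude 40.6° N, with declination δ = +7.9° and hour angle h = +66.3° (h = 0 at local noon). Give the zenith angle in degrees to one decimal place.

cos θ_z = sin φ sin δ + cos φ cos δ cos h = 0.089445 + 0.302291 = 0.391736.
θ_z = arccos(0.391736) = 66.9°.

θ_z = 66.9°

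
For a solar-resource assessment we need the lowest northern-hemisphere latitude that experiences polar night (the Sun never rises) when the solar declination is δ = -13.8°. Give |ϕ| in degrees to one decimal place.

|ϕ| = 76.2°

Polar night requires cos h₀ = −tan ϕ tan δ ≥ 1, i.e. tan ϕ tan δ ≤ −1.
The boundary is |tan ϕ| · |tan δ| = 1, so |ϕ| = 90° − |δ| = 90° − 13.8° = 76.2° in the northern hemisphere.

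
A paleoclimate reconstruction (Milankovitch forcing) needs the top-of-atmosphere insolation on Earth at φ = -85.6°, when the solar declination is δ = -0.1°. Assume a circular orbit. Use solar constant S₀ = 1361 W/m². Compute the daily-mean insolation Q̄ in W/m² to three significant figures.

Q̄ ≈ 34.4 W/m²

cos H₀ = −tan(-85.6°) tan(-0.100°) = -0.0227, H₀ = 1.5935 rad.
Bracket: H₀ sin φ sin δ + cos φ cos δ sin H₀ = 1.5935×-0.99705×-0.00175 + 0.07672×1.00000×0.99974 = 0.002780 + 0.076700 = 0.079480.
Q̄ = (S₀/π) × [bracket] = (1361/π) × 0.079480 = 34.43 W/m².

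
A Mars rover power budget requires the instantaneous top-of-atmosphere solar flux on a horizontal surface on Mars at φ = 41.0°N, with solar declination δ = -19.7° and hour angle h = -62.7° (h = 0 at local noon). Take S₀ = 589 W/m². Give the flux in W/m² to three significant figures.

cos θ_z = sin φ sin δ + cos φ cos δ cos h = -0.221154 + 0.325887 = 0.104733.
Flux = S₀ · cos θ_z = 589 × 0.104733 = 61.69 W/m².

61.7 W/m²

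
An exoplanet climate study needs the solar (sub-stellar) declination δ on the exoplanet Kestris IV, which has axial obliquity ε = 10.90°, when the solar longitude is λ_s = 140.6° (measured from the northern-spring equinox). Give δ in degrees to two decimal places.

sin δ = sin ε · sin λ_s = sin 10.90° × sin 140.6° = 0.120025.
δ = arcsin(0.120025) = +6.89°.

δ = +6.89°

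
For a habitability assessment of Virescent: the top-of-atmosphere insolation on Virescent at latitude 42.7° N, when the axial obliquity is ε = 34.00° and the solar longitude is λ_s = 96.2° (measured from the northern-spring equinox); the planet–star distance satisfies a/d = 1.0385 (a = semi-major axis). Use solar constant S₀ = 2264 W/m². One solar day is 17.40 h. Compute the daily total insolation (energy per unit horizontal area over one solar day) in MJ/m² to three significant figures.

Solar declination: sin δ = sin ε · sin λ_s = sin 34.00° × sin 96.2° = 0.55592, so δ = +33.774°.
cos H₀ = −tan(+42.7°) tan(+33.774°) = -0.6171, H₀ = 2.2359 rad.
Bracket: H₀ sin φ sin δ + cos φ cos δ sin H₀ = 2.2359×0.67816×0.55592 + 0.73491×0.83123×0.78685 = 0.842940 + 0.480670 = 1.323610.
Inverse-square distance factor (a/d)² = 1.0385² = 1.078482.
Q̄ = (S₀/π) × 1.078482 × [bracket] = (2264/π) × 1.078482 × 1.323610 = 1028.7 W/m².
Daily total = Q̄ × 17.40 h × 3600 s/h = 1028.7 × 17.40 × 3600 / 10⁶ = 64.44 MJ/m².

64.4 MJ/m²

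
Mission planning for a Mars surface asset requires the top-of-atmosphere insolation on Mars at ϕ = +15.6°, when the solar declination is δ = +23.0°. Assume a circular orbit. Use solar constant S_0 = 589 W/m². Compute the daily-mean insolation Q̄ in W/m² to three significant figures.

Q̄ ≈ 198 W/m²

cos h₀ = −tan(+15.6°) tan(+23.000°) = -0.1185, h₀ = 1.6896 rad.
Bracket: h₀ sin ϕ sin δ + cos ϕ cos δ sin h₀ = 1.6896×0.26892×0.39073 + 0.96316×0.92050×0.99295 = 0.177535 + 0.880338 = 1.057873.
Q̄ = (S_0/π) × [bracket] = (589/π) × 1.057873 = 198.3 W/m².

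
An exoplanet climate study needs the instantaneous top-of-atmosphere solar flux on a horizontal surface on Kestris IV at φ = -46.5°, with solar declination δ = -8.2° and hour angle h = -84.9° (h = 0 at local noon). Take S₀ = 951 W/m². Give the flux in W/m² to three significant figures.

156 W/m²

cos θ_z = sin φ sin δ + cos φ cos δ cos h = 0.103459 + 0.060565 = 0.164024.
Flux = S₀ · cos θ_z = 951 × 0.164024 = 156.0 W/m².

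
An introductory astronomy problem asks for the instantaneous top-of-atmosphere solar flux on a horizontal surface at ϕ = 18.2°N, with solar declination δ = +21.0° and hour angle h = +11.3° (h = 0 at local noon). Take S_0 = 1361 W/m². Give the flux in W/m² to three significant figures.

cos θ_z = sin ϕ sin δ + cos ϕ cos δ cos h = 0.111931 + 0.869683 = 0.981614.
Flux = S_0 · cos θ_z = 1361 × 0.981614 = 1336 W/m².

1.34e+03 W/m²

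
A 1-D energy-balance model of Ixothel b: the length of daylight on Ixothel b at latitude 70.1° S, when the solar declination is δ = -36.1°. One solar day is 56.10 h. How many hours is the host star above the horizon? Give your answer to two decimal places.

56.10 h

Sunrise equation: cos H₀ = −tan φ · tan δ = -2.0144 ≤ −1, so the host star never sets (polar day) and H₀ = π.
Daylight = 2H₀/(2π) × 56.10 h = (3.1416/π) × 56.10 = 56.10 h.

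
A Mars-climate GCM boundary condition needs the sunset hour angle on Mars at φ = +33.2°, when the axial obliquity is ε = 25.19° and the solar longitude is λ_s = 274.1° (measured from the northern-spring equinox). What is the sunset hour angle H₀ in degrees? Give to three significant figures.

H₀ = 72.1°

Solar declination: sin δ = sin ε · sin λ_s = sin 25.19° × sin 274.1° = -0.42453, so δ = -25.121°.
cos H₀ = −tan φ · tan δ = −tan(+33.2°) × tan(-25.121°) = 0.3068, so H₀ = 1.2589 rad = 72.13°.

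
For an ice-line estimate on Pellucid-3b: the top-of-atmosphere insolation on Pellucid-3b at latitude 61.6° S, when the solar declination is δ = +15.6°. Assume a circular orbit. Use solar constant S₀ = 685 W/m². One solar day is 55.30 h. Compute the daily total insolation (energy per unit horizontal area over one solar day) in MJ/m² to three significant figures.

6.47 MJ/m²

cos H₀ = −tan(-61.6°) tan(+15.600°) = 0.5164, H₀ = 1.0282 rad.
Bracket: H₀ sin φ sin δ + cos φ cos δ sin H₀ = 1.0282×-0.87965×0.26892 + 0.47562×0.96316×0.85636 = -0.243226 + 0.392297 = 0.149071.
Q̄ = (S₀/π) × [bracket] = (685/π) × 0.149071 = 32.504 W/m².
Daily total = Q̄ × 55.30 h × 3600 s/h = 32.504 × 55.30 × 3600 / 10⁶ = 6.471 MJ/m².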